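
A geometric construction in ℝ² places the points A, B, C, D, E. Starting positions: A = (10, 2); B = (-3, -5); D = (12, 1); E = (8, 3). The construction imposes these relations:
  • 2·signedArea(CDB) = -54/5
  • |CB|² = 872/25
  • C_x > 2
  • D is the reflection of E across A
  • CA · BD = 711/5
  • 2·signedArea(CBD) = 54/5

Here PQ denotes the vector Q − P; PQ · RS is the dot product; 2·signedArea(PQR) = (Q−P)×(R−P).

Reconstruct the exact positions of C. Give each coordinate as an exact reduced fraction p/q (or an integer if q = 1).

1. C_x = 11/5  [2·signedArea(CDB) = -54/5 ∩ CA · BD = 711/5]
2. C_y = -11/5  [2·signedArea(CDB) = -54/5 ∩ CA · BD = 711/5]
   → C = (11/5, -11/5)

C = (11/5, -11/5)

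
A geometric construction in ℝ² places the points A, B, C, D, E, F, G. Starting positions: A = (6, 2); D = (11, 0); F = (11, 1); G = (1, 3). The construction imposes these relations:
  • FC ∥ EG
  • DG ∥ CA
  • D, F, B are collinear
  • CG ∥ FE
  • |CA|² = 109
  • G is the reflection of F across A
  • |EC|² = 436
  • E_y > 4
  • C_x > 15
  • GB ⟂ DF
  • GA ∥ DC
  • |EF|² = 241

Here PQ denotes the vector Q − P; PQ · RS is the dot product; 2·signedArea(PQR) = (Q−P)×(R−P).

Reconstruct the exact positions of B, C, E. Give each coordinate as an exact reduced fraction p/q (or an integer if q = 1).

B = (11, 3)
C = (16, -1)
E = (-4, 5)

1. B_x = 11  [D, F, B are collinear ∩ GB ⟂ DF]
2. B_y = 3  [D, F, B are collinear ∩ GB ⟂ DF]
   → B = (11, 3)
3. C_x = 16  [DG ∥ CA ∩ GA ∥ DC]
4. C_y = -1  [DG ∥ CA ∩ GA ∥ DC]
   → C = (16, -1)
5. E_x = -4  [FC ∥ EG ∩ CG ∥ FE]
6. E_y = 5  [FC ∥ EG ∩ CG ∥ FE]
   → E = (-4, 5)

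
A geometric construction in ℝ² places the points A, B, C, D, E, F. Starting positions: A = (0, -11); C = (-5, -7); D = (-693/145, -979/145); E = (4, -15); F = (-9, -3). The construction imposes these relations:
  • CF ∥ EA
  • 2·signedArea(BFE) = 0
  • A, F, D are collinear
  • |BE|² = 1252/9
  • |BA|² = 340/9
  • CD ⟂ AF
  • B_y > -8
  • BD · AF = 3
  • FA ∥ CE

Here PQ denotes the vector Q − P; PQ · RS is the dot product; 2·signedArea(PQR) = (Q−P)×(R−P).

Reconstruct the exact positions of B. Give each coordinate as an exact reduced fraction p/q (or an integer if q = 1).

B = (-14/3, -7)

1. B_x = -14/3  [2·signedArea(BFE) = 0 ∩ BD · AF = 3]
2. B_y = -7  [2·signedArea(BFE) = 0 ∩ BD · AF = 3]
   → B = (-14/3, -7)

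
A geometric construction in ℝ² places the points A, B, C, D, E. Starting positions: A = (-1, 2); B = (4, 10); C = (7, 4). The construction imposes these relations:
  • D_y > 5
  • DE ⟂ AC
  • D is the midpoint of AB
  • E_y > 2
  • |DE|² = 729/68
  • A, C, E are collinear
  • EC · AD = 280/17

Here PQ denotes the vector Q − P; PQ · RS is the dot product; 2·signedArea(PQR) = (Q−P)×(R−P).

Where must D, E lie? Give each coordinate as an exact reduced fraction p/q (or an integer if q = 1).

D = (3/2, 6)
E = (39/17, 48/17)

1. D_x = 3/2  [D is the midpoint of AB]
2. D_y = 6  [D is the midpoint of AB]
   → D = (3/2, 6)
3. E_x = 39/17  [A, C, E are collinear ∩ DE ⟂ AC]
4. E_y = 48/17  [A, C, E are collinear ∩ DE ⟂ AC]
   → E = (39/17, 48/17)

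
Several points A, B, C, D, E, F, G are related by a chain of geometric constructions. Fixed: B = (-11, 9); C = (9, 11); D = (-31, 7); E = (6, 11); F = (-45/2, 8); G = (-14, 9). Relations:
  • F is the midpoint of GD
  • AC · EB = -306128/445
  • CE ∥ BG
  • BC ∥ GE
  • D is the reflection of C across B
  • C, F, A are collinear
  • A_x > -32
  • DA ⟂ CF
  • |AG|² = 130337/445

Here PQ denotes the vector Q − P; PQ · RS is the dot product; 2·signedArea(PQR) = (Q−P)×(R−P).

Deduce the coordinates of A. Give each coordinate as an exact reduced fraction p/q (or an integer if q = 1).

A = (-13803/445, 3199/445)

1. A_x = -13803/445  [C, F, A are collinear ∩ DA ⟂ CF]
2. A_y = 3199/445  [C, F, A are collinear ∩ DA ⟂ CF]
   → A = (-13803/445, 3199/445)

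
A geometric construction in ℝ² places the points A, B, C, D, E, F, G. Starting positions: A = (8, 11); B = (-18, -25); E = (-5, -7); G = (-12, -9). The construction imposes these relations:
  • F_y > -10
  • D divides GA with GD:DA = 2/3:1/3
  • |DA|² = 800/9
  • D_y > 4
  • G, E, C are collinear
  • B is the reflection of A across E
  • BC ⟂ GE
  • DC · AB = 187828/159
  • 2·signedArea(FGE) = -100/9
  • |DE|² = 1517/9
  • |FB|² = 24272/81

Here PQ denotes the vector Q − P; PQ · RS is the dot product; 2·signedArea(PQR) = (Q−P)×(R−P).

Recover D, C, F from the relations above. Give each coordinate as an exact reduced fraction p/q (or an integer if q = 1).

1. D_x = 4/3  [D divides GA with GD:DA = 2/3:1/3]
2. D_y = 13/3  [D divides GA with GD:DA = 2/3:1/3]
   → D = (4/3, 13/3)
3. C_x = -1154/53  [G, E, C are collinear ∩ BC ⟂ GE]
4. C_y = -625/53  [G, E, C are collinear ∩ BC ⟂ GE]
   → C = (-1154/53, -625/53)
5. F_x = -86/9  [line -2·x + 7·y + 451/9 = 0 ∩ |FB|² = 24272/81]
6. F_y = -89/9  [line -2·x + 7·y + 451/9 = 0 ∩ |FB|² = 24272/81]
   → F = (-86/9, -89/9)

C = (-1154/53, -625/53)
D = (4/3, 13/3)
F = (-86/9, -89/9)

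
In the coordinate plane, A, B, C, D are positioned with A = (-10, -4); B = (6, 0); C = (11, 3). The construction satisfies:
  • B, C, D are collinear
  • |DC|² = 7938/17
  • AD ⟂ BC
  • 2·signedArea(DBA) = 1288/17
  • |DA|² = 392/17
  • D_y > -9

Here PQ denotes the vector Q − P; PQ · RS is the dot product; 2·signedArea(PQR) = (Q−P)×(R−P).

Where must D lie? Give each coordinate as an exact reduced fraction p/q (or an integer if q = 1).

1. D_x = -128/17  [B, C, D are collinear ∩ AD ⟂ BC]
2. D_y = -138/17  [B, C, D are collinear ∩ AD ⟂ BC]
   → D = (-128/17, -138/17)

D = (-128/17, -138/17)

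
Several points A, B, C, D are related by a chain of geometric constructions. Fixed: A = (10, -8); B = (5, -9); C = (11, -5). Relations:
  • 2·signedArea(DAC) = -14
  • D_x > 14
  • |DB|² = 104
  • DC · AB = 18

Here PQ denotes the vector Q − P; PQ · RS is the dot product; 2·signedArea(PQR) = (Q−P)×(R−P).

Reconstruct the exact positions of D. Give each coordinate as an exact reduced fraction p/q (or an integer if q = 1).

D = (15, -7)

1. D_x = 15  [2·signedArea(DAC) = -14 ∩ DC · AB = 18]
2. D_y = -7  [2·signedArea(DAC) = -14 ∩ DC · AB = 18]
   → D = (15, -7)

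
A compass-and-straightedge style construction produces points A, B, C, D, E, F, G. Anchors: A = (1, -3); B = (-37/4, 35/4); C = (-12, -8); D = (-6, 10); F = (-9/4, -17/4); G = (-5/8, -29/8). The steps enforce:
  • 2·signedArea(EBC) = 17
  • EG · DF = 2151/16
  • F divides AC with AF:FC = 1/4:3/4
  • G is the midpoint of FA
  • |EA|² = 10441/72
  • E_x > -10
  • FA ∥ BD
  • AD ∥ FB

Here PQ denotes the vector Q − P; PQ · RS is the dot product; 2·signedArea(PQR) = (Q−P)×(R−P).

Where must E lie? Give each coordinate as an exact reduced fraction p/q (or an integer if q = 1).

E = (-109/12, 43/12)

1. E_x = -109/12  [2·signedArea(EBC) = 17 ∩ EG · DF = 2151/16]
2. E_y = 43/12  [2·signedArea(EBC) = 17 ∩ EG · DF = 2151/16]
   → E = (-109/12, 43/12)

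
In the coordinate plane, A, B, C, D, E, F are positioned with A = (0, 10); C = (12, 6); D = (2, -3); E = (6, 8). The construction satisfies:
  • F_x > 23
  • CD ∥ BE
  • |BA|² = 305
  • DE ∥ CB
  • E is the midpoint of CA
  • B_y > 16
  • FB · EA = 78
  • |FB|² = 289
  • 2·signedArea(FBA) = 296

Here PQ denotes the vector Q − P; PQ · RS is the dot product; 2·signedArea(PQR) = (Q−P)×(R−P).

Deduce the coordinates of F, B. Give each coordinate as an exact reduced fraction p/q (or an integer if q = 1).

B = (16, 17)
F = (24, 2)

1. B_x = 16  [CD ∥ BE ∩ DE ∥ CB]
2. B_y = 17  [CD ∥ BE ∩ DE ∥ CB]
   → B = (16, 17)
3. F_x = 24  [2·signedArea(FBA) = 296 ∩ FB · EA = 78]
4. F_y = 2  [2·signedArea(FBA) = 296 ∩ FB · EA = 78]
   → F = (24, 2)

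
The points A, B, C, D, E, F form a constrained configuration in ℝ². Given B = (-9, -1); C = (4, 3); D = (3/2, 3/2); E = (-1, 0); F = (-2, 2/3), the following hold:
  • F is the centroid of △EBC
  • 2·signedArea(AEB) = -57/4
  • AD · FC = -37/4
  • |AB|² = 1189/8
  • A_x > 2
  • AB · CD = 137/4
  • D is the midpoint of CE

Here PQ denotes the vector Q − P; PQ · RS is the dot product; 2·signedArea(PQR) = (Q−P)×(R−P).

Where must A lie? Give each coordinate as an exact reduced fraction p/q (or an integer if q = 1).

A = (11/4, 9/4)

1. A_x = 11/4  [AD · FC = -37/4 ∩ AB · CD = 137/4]
2. A_y = 9/4  [AD · FC = -37/4 ∩ AB · CD = 137/4]
   → A = (11/4, 9/4)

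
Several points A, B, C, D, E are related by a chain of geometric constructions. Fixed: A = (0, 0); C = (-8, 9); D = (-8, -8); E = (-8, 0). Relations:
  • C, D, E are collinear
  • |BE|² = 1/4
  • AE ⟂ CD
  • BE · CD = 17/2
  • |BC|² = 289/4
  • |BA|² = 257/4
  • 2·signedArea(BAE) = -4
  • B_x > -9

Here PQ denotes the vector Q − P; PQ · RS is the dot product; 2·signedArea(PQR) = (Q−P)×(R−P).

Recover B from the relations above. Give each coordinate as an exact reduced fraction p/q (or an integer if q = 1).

B = (-8, 1/2)

1. B_y = 1/2  [2·signedArea(BAE) = -4]
2. B_x = -8  [|BC|² = 289/4]
   → B = (-8, 1/2)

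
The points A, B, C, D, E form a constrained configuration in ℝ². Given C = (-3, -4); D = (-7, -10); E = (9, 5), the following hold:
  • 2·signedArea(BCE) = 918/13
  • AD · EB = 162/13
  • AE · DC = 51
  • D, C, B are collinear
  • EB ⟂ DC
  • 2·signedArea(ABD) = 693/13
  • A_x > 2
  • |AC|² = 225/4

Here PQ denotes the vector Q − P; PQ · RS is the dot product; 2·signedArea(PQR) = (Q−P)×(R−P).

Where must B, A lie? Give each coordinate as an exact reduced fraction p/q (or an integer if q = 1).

A = (3, 1/2)
B = (63/13, 101/13)

1. B_x = 63/13  [D, C, B are collinear ∩ EB ⟂ DC]
2. B_y = 101/13  [D, C, B are collinear ∩ EB ⟂ DC]
   → B = (63/13, 101/13)
3. A_x = 3  [AD · EB = 162/13 ∩ AE · DC = 51]
4. A_y = 1/2  [AD · EB = 162/13 ∩ AE · DC = 51]
   → A = (3, 1/2)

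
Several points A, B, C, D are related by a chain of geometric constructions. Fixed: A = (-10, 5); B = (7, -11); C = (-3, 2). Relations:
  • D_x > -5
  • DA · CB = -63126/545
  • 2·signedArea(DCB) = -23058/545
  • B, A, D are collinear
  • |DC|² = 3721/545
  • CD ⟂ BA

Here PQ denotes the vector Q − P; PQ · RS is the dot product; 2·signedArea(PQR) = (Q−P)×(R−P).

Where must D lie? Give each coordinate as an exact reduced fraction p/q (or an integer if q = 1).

D = (-2611/545, 53/545)

1. D_x = -2611/545  [B, A, D are collinear ∩ CD ⟂ BA]
2. D_y = 53/545  [B, A, D are collinear ∩ CD ⟂ BA]
   → D = (-2611/545, 53/545)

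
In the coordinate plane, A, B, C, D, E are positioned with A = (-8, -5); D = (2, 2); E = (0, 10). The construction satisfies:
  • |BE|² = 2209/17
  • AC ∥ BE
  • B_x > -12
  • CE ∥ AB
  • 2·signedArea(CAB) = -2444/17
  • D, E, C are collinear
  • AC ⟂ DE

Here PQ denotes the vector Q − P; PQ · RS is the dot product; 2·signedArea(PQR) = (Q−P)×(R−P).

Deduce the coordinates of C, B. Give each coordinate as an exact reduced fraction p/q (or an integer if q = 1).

B = (-188/17, 123/17)
C = (52/17, -38/17)

1. C_x = 52/17  [D, E, C are collinear ∩ AC ⟂ DE]
2. C_y = -38/17  [D, E, C are collinear ∩ AC ⟂ DE]
   → C = (52/17, -38/17)
3. B_x = -188/17  [AC ∥ BE ∩ CE ∥ AB]
4. B_y = 123/17  [AC ∥ BE ∩ CE ∥ AB]
   → B = (-188/17, 123/17)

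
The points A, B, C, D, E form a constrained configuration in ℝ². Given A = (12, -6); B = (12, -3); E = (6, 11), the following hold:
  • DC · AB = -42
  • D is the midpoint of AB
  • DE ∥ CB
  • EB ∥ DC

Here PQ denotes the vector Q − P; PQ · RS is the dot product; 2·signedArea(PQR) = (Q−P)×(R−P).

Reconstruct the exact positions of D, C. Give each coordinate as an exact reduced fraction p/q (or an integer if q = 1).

C = (18, -37/2)
D = (12, -9/2)

1. D_x = 12  [D is the midpoint of AB]
2. D_y = -9/2  [D is the midpoint of AB]
   → D = (12, -9/2)
3. C_x = 18  [DE ∥ CB ∩ EB ∥ DC]
4. C_y = -37/2  [DE ∥ CB ∩ EB ∥ DC]
   → C = (18, -37/2)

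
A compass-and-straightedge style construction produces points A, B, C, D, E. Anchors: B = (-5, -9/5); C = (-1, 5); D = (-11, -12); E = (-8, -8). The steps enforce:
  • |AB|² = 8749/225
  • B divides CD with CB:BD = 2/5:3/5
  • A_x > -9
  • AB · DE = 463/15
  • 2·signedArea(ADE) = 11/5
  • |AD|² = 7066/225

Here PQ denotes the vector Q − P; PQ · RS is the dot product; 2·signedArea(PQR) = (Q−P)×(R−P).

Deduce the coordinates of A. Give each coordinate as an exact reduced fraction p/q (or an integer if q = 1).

A = (-8, -109/15)

1. A_x = -8  [2·signedArea(ADE) = 11/5 ∩ AB · DE = 463/15]
2. A_y = -109/15  [2·signedArea(ADE) = 11/5 ∩ AB · DE = 463/15]
   → A = (-8, -109/15)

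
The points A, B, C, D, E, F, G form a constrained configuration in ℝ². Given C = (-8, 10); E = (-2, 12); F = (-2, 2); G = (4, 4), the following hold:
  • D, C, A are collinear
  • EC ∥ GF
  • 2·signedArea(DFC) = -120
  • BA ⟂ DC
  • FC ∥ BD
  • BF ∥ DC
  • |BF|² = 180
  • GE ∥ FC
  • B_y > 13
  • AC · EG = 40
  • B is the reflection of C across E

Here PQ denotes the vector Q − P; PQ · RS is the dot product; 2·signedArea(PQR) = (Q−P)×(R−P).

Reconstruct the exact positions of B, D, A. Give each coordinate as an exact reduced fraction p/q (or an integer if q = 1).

1. B_x = 4  [B is the reflection of C across E]
2. B_y = 14  [B is the reflection of C across E]
   → B = (4, 14)
3. D_x = -2  [BF ∥ DC ∩ FC ∥ BD]
4. D_y = 22  [BF ∥ DC ∩ FC ∥ BD]
   → D = (-2, 22)
5. A_x = -4  [D, C, A are collinear ∩ BA ⟂ DC]
6. A_y = 18  [D, C, A are collinear ∩ BA ⟂ DC]
   → A = (-4, 18)

A = (-4, 18)
B = (4, 14)
D = (-2, 22)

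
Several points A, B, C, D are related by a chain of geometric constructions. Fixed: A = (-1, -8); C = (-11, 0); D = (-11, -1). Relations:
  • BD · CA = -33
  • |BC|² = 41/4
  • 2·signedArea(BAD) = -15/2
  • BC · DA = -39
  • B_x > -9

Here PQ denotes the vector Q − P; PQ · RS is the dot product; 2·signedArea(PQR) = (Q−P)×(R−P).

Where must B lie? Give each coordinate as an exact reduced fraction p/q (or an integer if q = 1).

B = (-17/2, -2)

1. B_x = -17/2  [BC · DA = -39 ∩ BD · CA = -33]
2. B_y = -2  [BC · DA = -39 ∩ BD · CA = -33]
   → B = (-17/2, -2)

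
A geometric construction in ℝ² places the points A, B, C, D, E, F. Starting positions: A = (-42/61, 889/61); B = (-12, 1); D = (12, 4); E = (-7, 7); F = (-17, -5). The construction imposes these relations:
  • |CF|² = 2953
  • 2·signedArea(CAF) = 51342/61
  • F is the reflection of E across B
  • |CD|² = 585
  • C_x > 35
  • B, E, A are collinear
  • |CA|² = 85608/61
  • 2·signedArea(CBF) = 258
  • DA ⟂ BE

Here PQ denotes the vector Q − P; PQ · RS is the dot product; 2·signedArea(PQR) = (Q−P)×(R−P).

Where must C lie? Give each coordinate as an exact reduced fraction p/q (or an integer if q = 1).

C = (36, 7)

1. C_x = 36  [line 6·x + -5·y + -181 = 0 ∩ |CF|² = 2953]
2. C_y = 7  [line 6·x + -5·y + -181 = 0 ∩ |CF|² = 2953]
   → C = (36, 7)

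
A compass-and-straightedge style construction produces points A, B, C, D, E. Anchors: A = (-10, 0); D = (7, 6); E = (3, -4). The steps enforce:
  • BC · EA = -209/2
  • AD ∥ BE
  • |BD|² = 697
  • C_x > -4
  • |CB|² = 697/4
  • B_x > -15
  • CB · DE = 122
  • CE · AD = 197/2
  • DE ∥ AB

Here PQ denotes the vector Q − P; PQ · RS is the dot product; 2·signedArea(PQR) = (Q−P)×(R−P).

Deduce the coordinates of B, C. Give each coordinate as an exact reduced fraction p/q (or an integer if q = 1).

B = (-14, -10)
C = (-7/2, -2)

1. B_x = -14  [AD ∥ BE ∩ DE ∥ AB]
2. B_y = -10  [AD ∥ BE ∩ DE ∥ AB]
   → B = (-14, -10)
3. C_x = -7/2  [CB · DE = 122 ∩ CE · AD = 197/2]
4. C_y = -2  [CB · DE = 122 ∩ CE · AD = 197/2]
   → C = (-7/2, -2)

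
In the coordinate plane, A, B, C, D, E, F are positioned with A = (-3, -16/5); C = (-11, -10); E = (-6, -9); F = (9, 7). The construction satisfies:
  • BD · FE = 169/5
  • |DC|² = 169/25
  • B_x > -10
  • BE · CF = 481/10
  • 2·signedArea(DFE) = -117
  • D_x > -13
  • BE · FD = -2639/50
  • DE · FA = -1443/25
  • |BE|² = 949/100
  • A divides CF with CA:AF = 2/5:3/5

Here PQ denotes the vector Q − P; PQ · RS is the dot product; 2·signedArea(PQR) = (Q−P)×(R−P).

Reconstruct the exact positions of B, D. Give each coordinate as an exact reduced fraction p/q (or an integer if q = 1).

1. D_x = -12  [2·signedArea(DFE) = -117 ∩ DE · FA = -1443/25]
2. D_y = -38/5  [2·signedArea(DFE) = -117 ∩ DE · FA = -1443/25]
   → D = (-12, -38/5)
3. B_x = -9  [BE · FD = -2639/50 ∩ BD · FE = 169/5]
4. B_y = -83/10  [BE · FD = -2639/50 ∩ BD · FE = 169/5]
   → B = (-9, -83/10)

B = (-9, -83/10)
D = (-12, -38/5)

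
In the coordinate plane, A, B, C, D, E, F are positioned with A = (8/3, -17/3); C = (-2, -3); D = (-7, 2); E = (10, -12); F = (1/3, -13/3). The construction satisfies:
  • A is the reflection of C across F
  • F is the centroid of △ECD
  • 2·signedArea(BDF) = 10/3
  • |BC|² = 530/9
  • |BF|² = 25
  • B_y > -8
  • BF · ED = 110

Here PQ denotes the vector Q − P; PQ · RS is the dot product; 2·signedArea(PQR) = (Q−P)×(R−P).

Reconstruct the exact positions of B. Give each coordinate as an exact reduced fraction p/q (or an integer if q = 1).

1. B_x = 13/3  [2·signedArea(BDF) = 10/3 ∩ BF · ED = 110]
2. B_y = -22/3  [2·signedArea(BDF) = 10/3 ∩ BF · ED = 110]
   → B = (13/3, -22/3)

B = (13/3, -22/3)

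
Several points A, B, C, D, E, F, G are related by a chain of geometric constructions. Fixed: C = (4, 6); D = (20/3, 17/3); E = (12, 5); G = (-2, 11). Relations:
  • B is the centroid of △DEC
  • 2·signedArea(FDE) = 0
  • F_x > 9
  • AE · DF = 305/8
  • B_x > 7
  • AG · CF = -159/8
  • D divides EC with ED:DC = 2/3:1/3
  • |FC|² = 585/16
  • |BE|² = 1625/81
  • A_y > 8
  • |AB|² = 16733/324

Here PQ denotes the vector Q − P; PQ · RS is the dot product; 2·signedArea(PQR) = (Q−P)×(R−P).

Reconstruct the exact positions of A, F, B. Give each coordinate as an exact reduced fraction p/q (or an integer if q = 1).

1. F_x = 10  [line 2/3·x + 16/3·y + -104/3 = 0 ∩ |FC|² = 585/16]
2. F_y = 21/4  [line 2/3·x + 16/3·y + -104/3 = 0 ∩ |FC|² = 585/16]
   → F = (10, 21/4)
3. B_x = 68/9  [B is the centroid of △DEC]
4. B_y = 50/9  [B is the centroid of △DEC]
   → B = (68/9, 50/9)
5. A_x = 1  [line -10/3·x + 5/12·y + -5/24 = 0 ∩ |AB|² = 16733/324]
6. A_y = 17/2  [line -10/3·x + 5/12·y + -5/24 = 0 ∩ |AB|² = 16733/324]
   → A = (1, 17/2)

A = (1, 17/2)
B = (68/9, 50/9)
F = (10, 21/4)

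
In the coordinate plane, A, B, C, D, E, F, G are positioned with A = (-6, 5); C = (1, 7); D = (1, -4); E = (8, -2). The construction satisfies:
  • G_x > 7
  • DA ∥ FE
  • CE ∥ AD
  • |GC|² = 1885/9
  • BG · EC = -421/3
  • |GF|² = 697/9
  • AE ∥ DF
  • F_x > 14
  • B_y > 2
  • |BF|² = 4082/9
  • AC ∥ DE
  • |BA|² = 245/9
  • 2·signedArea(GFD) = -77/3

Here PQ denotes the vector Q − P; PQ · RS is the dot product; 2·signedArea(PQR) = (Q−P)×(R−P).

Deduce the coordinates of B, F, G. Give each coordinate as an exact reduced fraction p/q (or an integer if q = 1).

B = (-4/3, 8/3)
F = (15, -11)
G = (8, -17/3)

1. F_x = 15  [DA ∥ FE ∩ AE ∥ DF]
2. F_y = -11  [DA ∥ FE ∩ AE ∥ DF]
   → F = (15, -11)
3. G_x = 8  [line -7·x + -14·y + -70/3 = 0 ∩ |GC|² = 1885/9]
4. G_y = -17/3  [line -7·x + -14·y + -70/3 = 0 ∩ |GC|² = 1885/9]
   → G = (8, -17/3)
5. B_x = -4/3  [line 7·x + -9·y + 100/3 = 0 ∩ |BA|² = 245/9]
6. B_y = 8/3  [line 7·x + -9·y + 100/3 = 0 ∩ |BA|² = 245/9]
   → B = (-4/3, 8/3)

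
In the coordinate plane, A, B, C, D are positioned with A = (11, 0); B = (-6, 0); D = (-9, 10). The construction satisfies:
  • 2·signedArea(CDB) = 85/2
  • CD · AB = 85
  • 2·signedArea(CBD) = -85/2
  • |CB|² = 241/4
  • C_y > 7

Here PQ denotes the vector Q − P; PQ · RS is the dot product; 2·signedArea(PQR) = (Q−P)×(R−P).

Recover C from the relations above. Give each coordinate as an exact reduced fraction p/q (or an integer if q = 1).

1. C_x = -4  [2·signedArea(CDB) = 85/2 ∩ CD · AB = 85]
2. C_y = 15/2  [2·signedArea(CDB) = 85/2 ∩ CD · AB = 85]
   → C = (-4, 15/2)

C = (-4, 15/2)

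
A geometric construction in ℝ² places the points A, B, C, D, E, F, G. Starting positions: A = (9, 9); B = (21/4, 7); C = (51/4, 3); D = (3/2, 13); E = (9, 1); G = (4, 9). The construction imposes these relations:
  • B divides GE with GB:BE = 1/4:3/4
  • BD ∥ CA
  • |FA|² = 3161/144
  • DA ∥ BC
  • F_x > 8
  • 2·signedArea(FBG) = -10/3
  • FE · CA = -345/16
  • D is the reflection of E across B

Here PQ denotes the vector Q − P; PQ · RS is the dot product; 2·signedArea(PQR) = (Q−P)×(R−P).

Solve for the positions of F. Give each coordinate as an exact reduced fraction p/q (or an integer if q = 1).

1. F_x = 103/12  [FE · CA = -345/16 ∩ 2·signedArea(FBG) = -10/3]
2. F_y = 13/3  [FE · CA = -345/16 ∩ 2·signedArea(FBG) = -10/3]
   → F = (103/12, 13/3)

F = (103/12, 13/3)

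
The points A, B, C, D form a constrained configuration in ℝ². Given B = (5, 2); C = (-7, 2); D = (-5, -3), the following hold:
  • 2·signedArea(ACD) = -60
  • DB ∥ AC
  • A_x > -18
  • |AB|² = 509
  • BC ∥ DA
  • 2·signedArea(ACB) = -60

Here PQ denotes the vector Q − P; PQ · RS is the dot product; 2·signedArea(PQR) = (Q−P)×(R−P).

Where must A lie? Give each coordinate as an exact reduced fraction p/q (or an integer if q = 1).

1. A_x = -17  [DB ∥ AC ∩ BC ∥ DA]
2. A_y = -3  [DB ∥ AC ∩ BC ∥ DA]
   → A = (-17, -3)

A = (-17, -3)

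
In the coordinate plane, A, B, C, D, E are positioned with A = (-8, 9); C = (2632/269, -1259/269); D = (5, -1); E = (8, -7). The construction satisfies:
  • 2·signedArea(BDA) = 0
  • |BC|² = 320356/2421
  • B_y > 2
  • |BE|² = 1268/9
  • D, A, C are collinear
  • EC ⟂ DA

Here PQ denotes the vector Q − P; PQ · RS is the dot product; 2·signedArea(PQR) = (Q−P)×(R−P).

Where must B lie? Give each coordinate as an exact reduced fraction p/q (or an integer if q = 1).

B = (2/3, 7/3)

1. B_x = 2/3  [line -10·x + -13·y + 37 = 0 ∩ |BC|² = 320356/2421]
2. B_y = 7/3  [line -10·x + -13·y + 37 = 0 ∩ |BC|² = 320356/2421]
   → B = (2/3, 7/3)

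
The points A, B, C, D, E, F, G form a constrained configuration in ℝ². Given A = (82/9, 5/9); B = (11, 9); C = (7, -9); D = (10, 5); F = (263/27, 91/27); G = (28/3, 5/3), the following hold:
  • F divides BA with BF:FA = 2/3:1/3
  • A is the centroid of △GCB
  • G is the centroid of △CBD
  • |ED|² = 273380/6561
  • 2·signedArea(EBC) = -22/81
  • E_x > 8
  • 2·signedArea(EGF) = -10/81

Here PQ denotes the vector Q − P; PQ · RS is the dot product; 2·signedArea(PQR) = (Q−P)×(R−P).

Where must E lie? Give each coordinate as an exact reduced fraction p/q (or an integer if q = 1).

E = (704/81, -107/81)

1. E_x = 704/81  [2·signedArea(EBC) = -22/81 ∩ 2·signedArea(EGF) = -10/81]
2. E_y = -107/81  [2·signedArea(EBC) = -22/81 ∩ 2·signedArea(EGF) = -10/81]
   → E = (704/81, -107/81)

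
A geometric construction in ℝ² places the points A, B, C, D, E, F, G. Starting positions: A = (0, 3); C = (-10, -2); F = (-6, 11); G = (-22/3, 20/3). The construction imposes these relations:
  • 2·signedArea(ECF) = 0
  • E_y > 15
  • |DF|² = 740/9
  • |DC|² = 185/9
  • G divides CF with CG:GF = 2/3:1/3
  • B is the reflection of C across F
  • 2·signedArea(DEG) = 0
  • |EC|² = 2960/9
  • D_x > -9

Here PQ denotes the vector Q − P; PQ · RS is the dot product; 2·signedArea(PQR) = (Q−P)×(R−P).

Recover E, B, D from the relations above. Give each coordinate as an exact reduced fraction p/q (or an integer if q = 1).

1. E_x = -14/3  [line -13·x + 4·y + -122 = 0 ∩ |EC|² = 2960/9]
2. E_y = 46/3  [line -13·x + 4·y + -122 = 0 ∩ |EC|² = 2960/9]
   → E = (-14/3, 46/3)
3. B_x = -2  [B is the reflection of C across F]
4. B_y = 24  [B is the reflection of C across F]
   → B = (-2, 24)
5. D_x = -26/3  [line 26/3·x + -8/3·y + 244/3 = 0 ∩ |DC|² = 185/9]
6. D_y = 7/3  [line 26/3·x + -8/3·y + 244/3 = 0 ∩ |DC|² = 185/9]
   → D = (-26/3, 7/3)

B = (-2, 24)
D = (-26/3, 7/3)
E = (-14/3, 46/3)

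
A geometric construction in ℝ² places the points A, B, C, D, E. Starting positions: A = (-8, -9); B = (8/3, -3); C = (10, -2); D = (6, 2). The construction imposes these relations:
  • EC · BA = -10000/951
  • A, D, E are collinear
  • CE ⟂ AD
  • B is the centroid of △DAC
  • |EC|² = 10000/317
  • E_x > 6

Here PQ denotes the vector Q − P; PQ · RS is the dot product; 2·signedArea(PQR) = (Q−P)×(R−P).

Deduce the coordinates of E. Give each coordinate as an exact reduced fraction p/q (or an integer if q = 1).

1. E_x = 2070/317  [A, D, E are collinear ∩ CE ⟂ AD]
2. E_y = 766/317  [A, D, E are collinear ∩ CE ⟂ AD]
   → E = (2070/317, 766/317)

E = (2070/317, 766/317)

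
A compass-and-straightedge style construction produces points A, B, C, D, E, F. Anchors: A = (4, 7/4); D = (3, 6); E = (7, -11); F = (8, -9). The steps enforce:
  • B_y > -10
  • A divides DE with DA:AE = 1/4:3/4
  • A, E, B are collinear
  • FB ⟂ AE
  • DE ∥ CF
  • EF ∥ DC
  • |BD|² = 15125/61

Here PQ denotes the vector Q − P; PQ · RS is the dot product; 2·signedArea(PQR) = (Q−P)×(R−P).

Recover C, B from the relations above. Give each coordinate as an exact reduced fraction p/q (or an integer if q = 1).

B = (403/61, -569/61)
C = (4, 8)

1. C_x = 4  [DE ∥ CF ∩ EF ∥ DC]
2. C_y = 8  [DE ∥ CF ∩ EF ∥ DC]
   → C = (4, 8)
3. B_x = 403/61  [A, E, B are collinear ∩ FB ⟂ AE]
4. B_y = -569/61  [A, E, B are collinear ∩ FB ⟂ AE]
   → B = (403/61, -569/61)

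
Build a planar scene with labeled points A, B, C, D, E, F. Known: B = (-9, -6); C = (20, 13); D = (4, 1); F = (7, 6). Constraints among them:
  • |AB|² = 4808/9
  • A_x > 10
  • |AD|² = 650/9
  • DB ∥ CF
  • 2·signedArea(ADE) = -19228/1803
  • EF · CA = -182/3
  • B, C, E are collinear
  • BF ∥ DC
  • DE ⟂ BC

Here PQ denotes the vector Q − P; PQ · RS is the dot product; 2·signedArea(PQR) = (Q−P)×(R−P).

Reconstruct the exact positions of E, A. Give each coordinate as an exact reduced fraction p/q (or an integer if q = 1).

1. E_x = 1986/601  [B, C, E are collinear ∩ DE ⟂ BC]
2. E_y = 1239/601  [B, C, E are collinear ∩ DE ⟂ BC]
   → E = (1986/601, 1239/601)
3. A_x = 31/3  [2·signedArea(ADE) = -19228/1803 ∩ EF · CA = -182/3]
4. A_y = 20/3  [2·signedArea(ADE) = -19228/1803 ∩ EF · CA = -182/3]
   → A = (31/3, 20/3)

A = (31/3, 20/3)
E = (1986/601, 1239/601)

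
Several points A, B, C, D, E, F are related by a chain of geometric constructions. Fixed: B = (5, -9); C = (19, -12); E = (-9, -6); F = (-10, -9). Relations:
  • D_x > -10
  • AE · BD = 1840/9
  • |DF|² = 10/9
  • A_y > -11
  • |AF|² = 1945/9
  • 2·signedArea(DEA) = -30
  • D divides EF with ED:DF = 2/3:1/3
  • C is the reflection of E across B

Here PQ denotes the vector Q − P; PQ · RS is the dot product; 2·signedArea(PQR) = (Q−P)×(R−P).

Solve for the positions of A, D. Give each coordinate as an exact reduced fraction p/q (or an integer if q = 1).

A = (14/3, -10)
D = (-29/3, -8)

1. D_x = -29/3  [D divides EF with ED:DF = 2/3:1/3]
2. D_y = -8  [D divides EF with ED:DF = 2/3:1/3]
   → D = (-29/3, -8)
3. A_x = 14/3  [AE · BD = 1840/9 ∩ 2·signedArea(DEA) = -30]
4. A_y = -10  [AE · BD = 1840/9 ∩ 2·signedArea(DEA) = -30]
   → A = (14/3, -10)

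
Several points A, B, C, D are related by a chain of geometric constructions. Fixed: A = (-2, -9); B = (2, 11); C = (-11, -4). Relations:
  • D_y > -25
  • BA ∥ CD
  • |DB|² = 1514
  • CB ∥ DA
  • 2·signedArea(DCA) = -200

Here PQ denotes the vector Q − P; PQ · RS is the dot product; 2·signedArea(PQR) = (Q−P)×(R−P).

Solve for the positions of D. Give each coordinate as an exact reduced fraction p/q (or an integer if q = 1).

1. D_x = -15  [CB ∥ DA ∩ BA ∥ CD]
2. D_y = -24  [CB ∥ DA ∩ BA ∥ CD]
   → D = (-15, -24)

D = (-15, -24)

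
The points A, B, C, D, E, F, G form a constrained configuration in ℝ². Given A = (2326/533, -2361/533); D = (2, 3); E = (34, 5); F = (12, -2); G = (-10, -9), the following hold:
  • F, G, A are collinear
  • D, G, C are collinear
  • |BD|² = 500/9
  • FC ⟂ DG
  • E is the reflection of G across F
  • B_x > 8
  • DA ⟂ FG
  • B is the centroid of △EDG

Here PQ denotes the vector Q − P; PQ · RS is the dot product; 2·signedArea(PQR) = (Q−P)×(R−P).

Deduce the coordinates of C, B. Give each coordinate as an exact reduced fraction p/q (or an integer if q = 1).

B = (26/3, -1/3)
C = (9/2, 11/2)

1. C_x = 9/2  [D, G, C are collinear ∩ FC ⟂ DG]
2. C_y = 11/2  [D, G, C are collinear ∩ FC ⟂ DG]
   → C = (9/2, 11/2)
3. B_x = 26/3  [B is the centroid of △EDG]
4. B_y = -1/3  [B is the centroid of △EDG]
   → B = (26/3, -1/3)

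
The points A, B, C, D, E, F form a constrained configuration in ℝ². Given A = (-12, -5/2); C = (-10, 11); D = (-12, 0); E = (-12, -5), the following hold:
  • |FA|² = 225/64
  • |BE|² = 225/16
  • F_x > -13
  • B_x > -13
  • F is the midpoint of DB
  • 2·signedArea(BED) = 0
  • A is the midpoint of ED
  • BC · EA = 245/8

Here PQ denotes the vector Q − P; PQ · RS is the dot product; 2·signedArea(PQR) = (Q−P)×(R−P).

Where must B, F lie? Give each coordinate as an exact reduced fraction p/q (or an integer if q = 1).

B = (-12, -5/4)
F = (-12, -5/8)

1. B_x = -12  [2·signedArea(BED) = 0 ∩ BC · EA = 245/8]
2. B_y = -5/4  [2·signedArea(BED) = 0 ∩ BC · EA = 245/8]
   → B = (-12, -5/4)
3. F_x = -12  [F is the midpoint of DB]
4. F_y = -5/8  [F is the midpoint of DB]
   → F = (-12, -5/8)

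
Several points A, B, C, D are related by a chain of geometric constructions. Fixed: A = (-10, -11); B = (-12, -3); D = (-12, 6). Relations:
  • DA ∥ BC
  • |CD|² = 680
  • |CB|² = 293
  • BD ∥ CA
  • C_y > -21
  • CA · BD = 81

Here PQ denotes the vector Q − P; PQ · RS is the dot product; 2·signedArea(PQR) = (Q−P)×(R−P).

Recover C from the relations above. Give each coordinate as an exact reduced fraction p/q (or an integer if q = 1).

1. C_x = -10  [BD ∥ CA ∩ DA ∥ BC]
2. C_y = -20  [BD ∥ CA ∩ DA ∥ BC]
   → C = (-10, -20)

C = (-10, -20)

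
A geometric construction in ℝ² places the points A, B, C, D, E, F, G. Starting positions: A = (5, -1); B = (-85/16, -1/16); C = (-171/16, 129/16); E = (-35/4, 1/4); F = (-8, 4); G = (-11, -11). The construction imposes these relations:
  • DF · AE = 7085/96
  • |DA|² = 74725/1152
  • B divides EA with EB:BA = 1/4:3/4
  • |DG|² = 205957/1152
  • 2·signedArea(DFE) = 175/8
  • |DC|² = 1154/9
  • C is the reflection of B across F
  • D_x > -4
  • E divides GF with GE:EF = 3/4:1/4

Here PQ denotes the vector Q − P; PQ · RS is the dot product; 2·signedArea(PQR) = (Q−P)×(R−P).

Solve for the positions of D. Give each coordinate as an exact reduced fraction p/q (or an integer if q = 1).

D = (-145/48, -13/48)

1. D_x = -145/48  [DF · AE = 7085/96 ∩ 2·signedArea(DFE) = 175/8]
2. D_y = -13/48  [DF · AE = 7085/96 ∩ 2·signedArea(DFE) = 175/8]
   → D = (-145/48, -13/48)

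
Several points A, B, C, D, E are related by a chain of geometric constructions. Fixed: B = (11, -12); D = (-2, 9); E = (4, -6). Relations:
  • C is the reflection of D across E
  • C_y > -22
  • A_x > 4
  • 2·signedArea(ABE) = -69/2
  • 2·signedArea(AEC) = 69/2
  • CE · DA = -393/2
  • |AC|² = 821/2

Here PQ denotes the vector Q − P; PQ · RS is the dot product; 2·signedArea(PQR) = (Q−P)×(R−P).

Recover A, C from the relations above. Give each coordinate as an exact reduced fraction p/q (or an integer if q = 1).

1. C_x = 10  [C is the reflection of D across E]
2. C_y = -21  [C is the reflection of D across E]
   → C = (10, -21)
3. A_x = 9/2  [2·signedArea(AEC) = 69/2 ∩ 2·signedArea(ABE) = -69/2]
4. A_y = -3/2  [2·signedArea(AEC) = 69/2 ∩ 2·signedArea(ABE) = -69/2]
   → A = (9/2, -3/2)

A = (9/2, -3/2)
C = (10, -21)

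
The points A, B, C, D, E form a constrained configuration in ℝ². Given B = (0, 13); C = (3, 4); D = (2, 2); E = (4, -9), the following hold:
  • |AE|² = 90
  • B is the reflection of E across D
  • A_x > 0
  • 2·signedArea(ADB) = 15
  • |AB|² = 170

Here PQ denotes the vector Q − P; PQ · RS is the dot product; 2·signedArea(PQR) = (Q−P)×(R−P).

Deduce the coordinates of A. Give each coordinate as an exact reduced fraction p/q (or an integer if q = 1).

1. A_x = 1  [line -11·x + -2·y + 11 = 0 ∩ |AB|² = 170]
2. A_y = 0  [line -11·x + -2·y + 11 = 0 ∩ |AB|² = 170]
   → A = (1, 0)

A = (1, 0)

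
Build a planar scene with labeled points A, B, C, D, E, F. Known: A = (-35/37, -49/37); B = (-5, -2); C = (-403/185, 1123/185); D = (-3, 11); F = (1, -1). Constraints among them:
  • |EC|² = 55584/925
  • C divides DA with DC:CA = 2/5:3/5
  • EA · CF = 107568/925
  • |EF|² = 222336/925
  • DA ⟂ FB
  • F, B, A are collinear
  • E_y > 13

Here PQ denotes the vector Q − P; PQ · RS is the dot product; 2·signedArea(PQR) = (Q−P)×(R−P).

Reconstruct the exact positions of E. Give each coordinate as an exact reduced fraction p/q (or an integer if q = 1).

E = (-991/185, 2431/185)

1. E_x = -991/185  [line -588/185·x + 1308/185·y + -101688/925 = 0 ∩ |EC|² = 55584/925]
2. E_y = 2431/185  [line -588/185·x + 1308/185·y + -101688/925 = 0 ∩ |EC|² = 55584/925]
   → E = (-991/185, 2431/185)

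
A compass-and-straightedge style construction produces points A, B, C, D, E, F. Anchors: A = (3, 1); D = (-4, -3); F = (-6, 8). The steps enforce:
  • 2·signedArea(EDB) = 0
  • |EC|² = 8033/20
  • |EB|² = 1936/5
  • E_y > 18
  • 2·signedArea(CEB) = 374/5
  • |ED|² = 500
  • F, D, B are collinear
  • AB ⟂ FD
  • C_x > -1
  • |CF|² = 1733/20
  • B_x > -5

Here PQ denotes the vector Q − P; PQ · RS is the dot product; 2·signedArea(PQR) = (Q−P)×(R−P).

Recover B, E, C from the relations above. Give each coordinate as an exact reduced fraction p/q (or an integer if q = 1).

B = (-112/25, -9/25)
C = (-37/50, 8/25)
E = (-8, 19)

1. B_x = -112/25  [F, D, B are collinear ∩ AB ⟂ FD]
2. B_y = -9/25  [F, D, B are collinear ∩ AB ⟂ FD]
   → B = (-112/25, -9/25)
3. E_x = -8  [line -66/25·x + -12/25·y + -12 = 0 ∩ |ED|² = 500]
4. E_y = 19  [line -66/25·x + -12/25·y + -12 = 0 ∩ |ED|² = 500]
   → E = (-8, 19)
5. C_x = -37/50  [line 484/25·x + 88/25·y + 66/5 = 0 ∩ |CF|² = 1733/20]
6. C_y = 8/25  [line 484/25·x + 88/25·y + 66/5 = 0 ∩ |CF|² = 1733/20]
   → C = (-37/50, 8/25)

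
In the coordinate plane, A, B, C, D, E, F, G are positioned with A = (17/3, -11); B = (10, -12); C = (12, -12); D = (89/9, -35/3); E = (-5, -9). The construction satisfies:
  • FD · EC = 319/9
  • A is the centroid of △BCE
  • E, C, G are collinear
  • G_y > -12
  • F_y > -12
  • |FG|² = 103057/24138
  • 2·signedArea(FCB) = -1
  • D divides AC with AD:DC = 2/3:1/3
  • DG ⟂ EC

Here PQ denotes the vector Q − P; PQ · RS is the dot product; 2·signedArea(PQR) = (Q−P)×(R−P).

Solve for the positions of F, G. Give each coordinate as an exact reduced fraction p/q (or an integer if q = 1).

F = (47/6, -23/2)
G = (13270/1341, -5198/447)

1. F_x = 47/6  [FD · EC = 319/9 ∩ 2·signedArea(FCB) = -1]
2. F_y = -23/2  [FD · EC = 319/9 ∩ 2·signedArea(FCB) = -1]
   → F = (47/6, -23/2)
3. G_x = 13270/1341  [E, C, G are collinear ∩ DG ⟂ EC]
4. G_y = -5198/447  [E, C, G are collinear ∩ DG ⟂ EC]
   → G = (13270/1341, -5198/447)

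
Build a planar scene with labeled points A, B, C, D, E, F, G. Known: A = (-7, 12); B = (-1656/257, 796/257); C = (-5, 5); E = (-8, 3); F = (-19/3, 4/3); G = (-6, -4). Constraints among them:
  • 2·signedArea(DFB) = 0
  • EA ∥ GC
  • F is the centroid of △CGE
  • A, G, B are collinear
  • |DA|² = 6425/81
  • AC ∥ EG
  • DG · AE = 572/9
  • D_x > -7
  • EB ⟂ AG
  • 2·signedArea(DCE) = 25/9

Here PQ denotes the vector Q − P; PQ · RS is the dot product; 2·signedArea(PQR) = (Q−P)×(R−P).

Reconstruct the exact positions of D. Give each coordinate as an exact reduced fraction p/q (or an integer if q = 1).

D = (-58/9, 28/9)

1. D_x = -58/9  [2·signedArea(DFB) = 0 ∩ 2·signedArea(DCE) = 25/9]
2. D_y = 28/9  [2·signedArea(DFB) = 0 ∩ 2·signedArea(DCE) = 25/9]
   → D = (-58/9, 28/9)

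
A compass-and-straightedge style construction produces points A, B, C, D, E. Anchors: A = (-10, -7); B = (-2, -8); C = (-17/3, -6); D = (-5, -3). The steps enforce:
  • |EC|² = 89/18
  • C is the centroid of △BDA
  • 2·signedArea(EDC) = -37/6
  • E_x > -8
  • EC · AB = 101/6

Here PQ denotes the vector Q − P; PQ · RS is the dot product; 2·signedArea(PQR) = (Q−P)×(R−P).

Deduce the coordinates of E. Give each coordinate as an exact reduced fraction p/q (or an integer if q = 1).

E = (-47/6, -13/2)

1. E_x = -47/6  [2·signedArea(EDC) = -37/6 ∩ EC · AB = 101/6]
2. E_y = -13/2  [2·signedArea(EDC) = -37/6 ∩ EC · AB = 101/6]
   → E = (-47/6, -13/2)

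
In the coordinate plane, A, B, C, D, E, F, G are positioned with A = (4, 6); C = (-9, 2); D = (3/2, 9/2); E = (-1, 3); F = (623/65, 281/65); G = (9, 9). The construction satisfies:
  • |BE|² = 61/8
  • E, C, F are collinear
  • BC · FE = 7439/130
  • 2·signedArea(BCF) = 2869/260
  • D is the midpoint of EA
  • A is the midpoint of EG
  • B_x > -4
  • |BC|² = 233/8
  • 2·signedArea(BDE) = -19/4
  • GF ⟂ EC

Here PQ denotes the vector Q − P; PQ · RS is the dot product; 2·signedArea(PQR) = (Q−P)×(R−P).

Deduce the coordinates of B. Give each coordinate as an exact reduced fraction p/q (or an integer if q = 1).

B = (-15/4, 13/4)

1. B_x = -15/4  [2·signedArea(BCF) = 2869/260 ∩ 2·signedArea(BDE) = -19/4]
2. B_y = 13/4  [2·signedArea(BCF) = 2869/260 ∩ 2·signedArea(BDE) = -19/4]
   → B = (-15/4, 13/4)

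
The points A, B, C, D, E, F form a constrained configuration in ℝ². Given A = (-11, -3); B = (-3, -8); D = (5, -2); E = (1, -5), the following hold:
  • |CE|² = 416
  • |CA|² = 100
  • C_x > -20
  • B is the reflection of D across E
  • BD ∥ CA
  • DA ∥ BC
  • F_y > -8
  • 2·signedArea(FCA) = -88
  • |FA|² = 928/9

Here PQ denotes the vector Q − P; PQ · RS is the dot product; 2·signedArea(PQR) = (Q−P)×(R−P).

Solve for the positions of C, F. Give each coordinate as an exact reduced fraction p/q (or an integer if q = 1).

1. C_x = -19  [BD ∥ CA ∩ DA ∥ BC]
2. C_y = -9  [BD ∥ CA ∩ DA ∥ BC]
   → C = (-19, -9)
3. F_x = -5/3  [line -6·x + 8·y + 46 = 0 ∩ |FA|² = 928/9]
4. F_y = -7  [line -6·x + 8·y + 46 = 0 ∩ |FA|² = 928/9]
   → F = (-5/3, -7)

C = (-19, -9)
F = (-5/3, -7)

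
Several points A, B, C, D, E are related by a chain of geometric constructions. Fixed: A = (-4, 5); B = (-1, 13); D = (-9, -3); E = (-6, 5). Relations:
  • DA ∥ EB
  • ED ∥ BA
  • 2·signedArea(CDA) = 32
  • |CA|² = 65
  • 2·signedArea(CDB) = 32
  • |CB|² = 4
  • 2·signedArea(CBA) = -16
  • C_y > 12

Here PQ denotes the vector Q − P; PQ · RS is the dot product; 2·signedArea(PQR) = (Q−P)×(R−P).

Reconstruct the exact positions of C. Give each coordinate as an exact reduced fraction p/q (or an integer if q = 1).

C = (-3, 13)

1. C_x = -3  [2·signedArea(CDB) = 32 ∩ 2·signedArea(CBA) = -16]
2. C_y = 13  [2·signedArea(CDB) = 32 ∩ 2·signedArea(CBA) = -16]
   → C = (-3, 13)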